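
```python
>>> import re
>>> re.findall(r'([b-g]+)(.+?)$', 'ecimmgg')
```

The pattern matches one or more of a character in [b-g] (captured); then one or more of any character (lazy) (captured); then anchored at the end.
With 2 capturing groups, `findall` returns a 2-tuple per match.

[('ec', 'immgg')]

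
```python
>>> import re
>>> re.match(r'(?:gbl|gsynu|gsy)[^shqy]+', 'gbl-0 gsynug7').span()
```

(0, 7)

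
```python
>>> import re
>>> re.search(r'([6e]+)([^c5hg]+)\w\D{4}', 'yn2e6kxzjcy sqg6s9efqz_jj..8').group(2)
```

The pattern matches one or more of one of [6e] (captured); then one or more of any character except [c5hg] (captured); then a word character, then exactly 4 of a non-digit.
`re.search` tries every starting position until one works.
The match spans [3:14] → 'e6kxzjcy sq'.
Captured: group 1 = 'e6', group 2 = 'kxzj'.

'kxzj'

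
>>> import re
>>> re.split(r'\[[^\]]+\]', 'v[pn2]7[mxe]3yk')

['v', '7', '3yk']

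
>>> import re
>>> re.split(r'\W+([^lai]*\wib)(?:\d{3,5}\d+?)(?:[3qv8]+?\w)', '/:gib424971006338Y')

['', 'gib', '8Y']

Pattern: one or more of a non-word character; then zero or more of any character except [lai], then a word character, then the literal 'ib' (captured); then 3 to 5 of a digit, then one or more of a digit (lazy) (non-capturing group); then one or more of one of [3qv8] (lazy), then a word character (non-capturing group).
Matches to split on: at [0:16] → '/:gib42497100633'.
With a capturing group present, the delimiter's captured portion is kept in the result list.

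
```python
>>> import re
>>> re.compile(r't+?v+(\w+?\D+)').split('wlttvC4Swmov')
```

Pattern: one or more of the literal 't' (lazy), then one or more of a literal 'v'; then one or more of a word character (lazy), then one or more of a non-digit (captured).
Matches to split on: at [2:12] → 'ttvC4Swmov'.
Because the pattern has a capturing group, `split` also inserts each captured text between the pieces.

['wl', 'C4Swmov', '']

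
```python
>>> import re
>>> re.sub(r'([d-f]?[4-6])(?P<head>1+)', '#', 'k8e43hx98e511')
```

'k8e43hx98#'

Pattern: optionally a character in [d-f], then a character in [4-6] (captured); then one or more of a literal '1' (captured as 'head').
Matches: at [9:13] → 'e511'.
Every occurrence is swapped for '#'.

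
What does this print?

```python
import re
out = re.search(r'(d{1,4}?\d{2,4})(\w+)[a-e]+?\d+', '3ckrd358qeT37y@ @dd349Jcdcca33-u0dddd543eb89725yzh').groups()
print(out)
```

('dd349', 'Jcdcc')

The match spans [17:30] → 'dd349Jcdcca33'.
Captured: group 1 = 'dd349', group 2 = 'Jcdcc'.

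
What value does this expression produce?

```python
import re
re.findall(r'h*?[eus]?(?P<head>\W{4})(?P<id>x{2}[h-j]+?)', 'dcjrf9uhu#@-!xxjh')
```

Lazy quantifiers expand one character at a time until the remainder of the pattern can match.
With 2 capturing groups, `findall` returns a 2-tuple per match.

[('#@-!', 'xxj')]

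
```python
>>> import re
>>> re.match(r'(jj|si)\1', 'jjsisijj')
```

None

After group 1 captures some text, `\1` only succeeds where that same text appears again.
With `match`, the pattern is implicitly anchored at the beginning.
Here the string doesn't start with a match, so the call returns None.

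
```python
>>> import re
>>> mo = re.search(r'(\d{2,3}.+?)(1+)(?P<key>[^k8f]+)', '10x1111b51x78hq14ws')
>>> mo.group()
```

'10x1111b51x7'

A `+?`/`*?`/`{m,n}?` starts at its minimum and grows only as far as needed for what follows to match.
The match spans [0:12] → '10x1111b51x7'.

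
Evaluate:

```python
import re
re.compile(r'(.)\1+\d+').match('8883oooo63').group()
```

After group 1 captures some text, `\1` only succeeds where that same text appears again.
`match` is anchored at position 0; if the pattern doesn't fit there, it returns None.
The match spans [0:4] → '8883'.
Captured: group 1 = '8'.

'8883'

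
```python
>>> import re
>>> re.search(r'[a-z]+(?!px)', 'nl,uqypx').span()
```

`(?!…)`/`(?<!…)` only lets a position through if the neighbouring text does NOT match; no characters are consumed.
Unlike `match`, `search` isn't anchored — it looks for the pattern anywhere in the string.
The match spans [0:2] → 'nl'.

(0, 2)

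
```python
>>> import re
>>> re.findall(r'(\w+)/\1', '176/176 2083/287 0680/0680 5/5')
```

A backreference is literal: `\1` must see the identical characters the first group matched.
Matches: at [0:7] match '176/176', group 1 = '176'; at [17:26] match '0680/0680', group 1 = '0680'; at [27:30] match '5/5', group 1 = '5'.
Because there's exactly one group, `findall` drops the full match and keeps group 1 from each hit.

['176', '0680', '5']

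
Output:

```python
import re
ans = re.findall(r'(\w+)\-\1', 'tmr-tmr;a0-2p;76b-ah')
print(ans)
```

The backreference `\1` re-matches whatever the first group consumed, character for character.
Because there's exactly one group, `findall` drops the full match and keeps group 1 from the one hit.

['tmr']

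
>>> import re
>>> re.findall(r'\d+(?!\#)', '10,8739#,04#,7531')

['10', '873', '0', '7531']

A negative assertion filters positions out without eating any characters.
Since nothing is captured, `findall` lists the 4 matched substrings directly.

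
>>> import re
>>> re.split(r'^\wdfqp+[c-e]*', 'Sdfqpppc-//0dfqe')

['', '-//0dfqe']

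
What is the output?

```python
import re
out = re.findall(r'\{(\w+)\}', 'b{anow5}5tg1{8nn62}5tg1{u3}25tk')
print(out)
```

['anow5', '8nn62', 'u3']

Scanning left to right: at [1:8] match '{anow5}', group 1 = 'anow5'; at [12:19] match '{8nn62}', group 1 = '8nn62'; at [23:27] match '{u3}', group 1 = 'u3'.
One capturing group, so `findall` returns just the captured substring from each match — 3 in all.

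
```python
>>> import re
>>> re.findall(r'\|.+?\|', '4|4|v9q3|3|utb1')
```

Walking the string: at [1:4] → '|4|'; at [8:11] → '|3|'.
`findall` yields the raw match text (2 of them) because the pattern has no groups.

['|4|', '|3|']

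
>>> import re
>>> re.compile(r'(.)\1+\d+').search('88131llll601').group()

After group 1 captures some text, `\1` only succeeds where that same text appears again.
Unlike `match`, `search` isn't anchored — it looks for the pattern anywhere in the string.
The match spans [0:5] → '88131'.
Captured: group 1 = '8'.

'88131'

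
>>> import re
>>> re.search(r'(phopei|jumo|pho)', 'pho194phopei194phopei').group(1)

'pho'

`re.search` tries every starting position until one works.
The match spans [0:3] → 'pho'.
Captured: group 1 = 'pho'.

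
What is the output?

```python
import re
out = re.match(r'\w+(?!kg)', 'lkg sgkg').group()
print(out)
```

With `match`, the pattern is implicitly anchored at the beginning.
The match spans [0:3] → 'lkg'.

lkg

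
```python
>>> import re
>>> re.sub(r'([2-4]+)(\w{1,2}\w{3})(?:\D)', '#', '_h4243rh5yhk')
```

'_h#'

This matches one or more of a character in [2-4] (captured); then 1 to 2 of a word character, then exactly 3 of a word character (captured); then a non-digit (non-capturing group).
Matches: at [2:12] → '4243rh5yhk'.
Every occurrence is swapped for '#'.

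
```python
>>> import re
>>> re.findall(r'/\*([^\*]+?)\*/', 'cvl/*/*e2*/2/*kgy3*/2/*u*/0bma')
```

['e2', 'kgy3', 'u']

Matches: at [5:11] match '/*e2*/', group 1 = 'e2'; at [12:20] match '/*kgy3*/', group 1 = 'kgy3'; at [21:26] match '/*u*/', group 1 = 'u'.
One capturing group, so `findall` returns just the captured substring from each match — 3 in all.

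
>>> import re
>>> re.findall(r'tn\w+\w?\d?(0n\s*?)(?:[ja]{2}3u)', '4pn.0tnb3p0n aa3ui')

Pattern: the literal 'tn', then one or more of a word character, then optionally a word character; then optionally a digit; then the literal '0n', then zero or more of whitespace (lazy) (captured); then exactly 2 of one of [ja], then the literal '3u' (non-capturing group).
Scanning left to right: at [5:17] match 'tnb3p0n aa3u', group 1 = '0n '.
`findall` collects group 1 from the one match (1 total).

['0n ']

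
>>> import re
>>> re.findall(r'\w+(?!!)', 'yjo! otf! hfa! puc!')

Because the assertion is negative and zero-width, positions next to the forbidden text are skipped.
Since nothing is captured, `findall` lists the 4 matched substrings directly.

['yj', 'ot', 'hf', 'pu']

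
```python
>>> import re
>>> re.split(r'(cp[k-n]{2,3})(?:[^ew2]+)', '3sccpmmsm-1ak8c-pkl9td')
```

This matches the literal 'cp', then 2 to 3 of a character in [k-n] (captured); then one or more of any character except [ew2] (non-capturing group).
Matches to split on: at [3:22] → 'cpmmsm-1ak8c-pkl9td'.
The group in the pattern means `split` returns the separators' captures alongside the pieces.

['3sc', 'cpmm', '']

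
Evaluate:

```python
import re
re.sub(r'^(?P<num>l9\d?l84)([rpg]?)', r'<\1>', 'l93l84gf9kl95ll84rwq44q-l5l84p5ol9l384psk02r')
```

'<l93l84>f9kl95ll84rwq44q-l5l84p5ol9l384psk02r'

Pattern: anchored at the start of the string; then the literal 'l9', then optionally a digit, then the literal 'l84' (captured as 'num'); then optionally one of [rpg] (captured).
Matches: at [0:7] → 'l93l84g'.
`\1` in the replacement pulls in group 1's text for each match.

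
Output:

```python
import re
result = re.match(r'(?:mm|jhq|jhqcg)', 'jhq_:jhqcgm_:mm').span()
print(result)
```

(0, 3)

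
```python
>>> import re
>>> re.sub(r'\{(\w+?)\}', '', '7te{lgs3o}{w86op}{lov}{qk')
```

'7te{qk'

`sub` substitutes '' at each match site.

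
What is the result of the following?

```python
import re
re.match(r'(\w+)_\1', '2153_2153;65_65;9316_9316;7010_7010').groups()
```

`\1` has to match the exact text group 1 already captured.
`re.match` only tries the pattern at the start of the string.
The match spans [0:9] → '2153_2153'.
Captured: group 1 = '2153'.

('2153',)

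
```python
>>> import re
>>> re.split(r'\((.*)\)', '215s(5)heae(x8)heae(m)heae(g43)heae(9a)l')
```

Matches to split on: at [4:39] → '(5)heae(x8)heae(m)heae(g43)heae(9a)'.
`re.split` interleaves the captured-group text with the surrounding fragments.

['215s', '5)heae(x8)heae(m)heae(g43)heae(9a', 'l']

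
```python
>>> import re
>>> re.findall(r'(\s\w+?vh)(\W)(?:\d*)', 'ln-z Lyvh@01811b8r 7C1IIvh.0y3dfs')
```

This matches whitespace, then one or more of a word character (lazy), then the literal 'vh' (captured); then a non-word character (captured); then zero or more of a digit (non-capturing group).
Multiple groups make `findall` return tuples — one 2-tuple for each match.

[(' Lyvh', '@'), (' 7C1IIvh', '.')]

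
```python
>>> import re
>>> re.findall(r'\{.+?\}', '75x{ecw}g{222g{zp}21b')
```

Because the quantifier is non-greedy, it stops expanding at the earliest point where the rest of the pattern can succeed.
Walking the string: at [3:8] → '{ecw}'; at [9:18] → '{222g{zp}'.
With no groups in the pattern, `findall` gives back each whole match — 2 here.

['{ecw}', '{222g{zp}']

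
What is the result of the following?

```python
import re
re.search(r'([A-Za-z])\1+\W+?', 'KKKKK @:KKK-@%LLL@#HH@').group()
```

`\1` is not a pattern — it's the concrete string captured by group 1, re-applied verbatim.
`re.search` scans for the first position where the pattern succeeds.
The match spans [0:6] → 'KKKKK '.
Captured: group 1 = 'K'.

'KKKKK '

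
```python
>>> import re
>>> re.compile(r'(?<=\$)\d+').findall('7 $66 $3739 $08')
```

['66', '3739', '08']

Because the assertion is zero-width, the text it checks is not consumed and won't appear in the result.
Scanning left to right: at [3:5] → '66'; at [7:11] → '3739'; at [13:15] → '08'.
No capturing groups, so `findall` returns the 3 full match strings.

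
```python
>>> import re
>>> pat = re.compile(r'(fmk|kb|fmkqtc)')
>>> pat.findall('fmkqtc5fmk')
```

Alternation tries branches left to right and keeps the first one that lets the overall match succeed at that position.
Matches: at [0:3] match 'fmk', group 1 = 'fmk'; at [7:10] match 'fmk', group 1 = 'fmk'.
`findall` collects group 1 from each match (2 total).

['fmk', 'fmk']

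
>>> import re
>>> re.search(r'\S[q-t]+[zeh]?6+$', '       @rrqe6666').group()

'@rrqe6666'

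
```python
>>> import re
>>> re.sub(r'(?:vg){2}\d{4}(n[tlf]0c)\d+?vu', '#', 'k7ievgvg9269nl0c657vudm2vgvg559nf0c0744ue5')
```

Pattern: the literal 'vg' repeated 2 times, then exactly 4 of a digit; then a literal 'n', then one of [tlf], then the literal '0c' (captured); then one or more of a digit (lazy), then the literal 'vu'.
Matches: at [4:21] → 'vgvg9269nl0c657vu'.
Every occurrence is swapped for '#'.

'k7ie#dm2vgvg559nf0c0744ue5'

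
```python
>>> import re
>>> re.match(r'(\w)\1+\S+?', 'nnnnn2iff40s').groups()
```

('n',)

`\1` is not a pattern — it's the concrete string captured by group 1, re-applied verbatim.
With `match`, the pattern is implicitly anchored at the beginning.
The match spans [0:6] → 'nnnnn2'.
Captured: group 1 = 'n'.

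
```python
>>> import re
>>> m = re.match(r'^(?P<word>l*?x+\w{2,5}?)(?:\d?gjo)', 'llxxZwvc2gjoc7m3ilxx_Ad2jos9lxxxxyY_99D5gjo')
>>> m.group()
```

This matches anchored at the start of the string; then zero or more of the literal 'l' (lazy), then one or more of the literal 'x', then 2 to 5 of a word character (lazy) (captured as 'word'); then optionally a digit, then the literal 'gjo' (non-capturing group).
`match` is anchored at position 0; if the pattern doesn't fit there, it returns None.
The match spans [0:12] → 'llxxZwvc2gjo'.
Captured: group 1 = 'llxxZwvc'.

'llxxZwvc2gjo'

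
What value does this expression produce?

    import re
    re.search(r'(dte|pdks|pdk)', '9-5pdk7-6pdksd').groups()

('pdk',)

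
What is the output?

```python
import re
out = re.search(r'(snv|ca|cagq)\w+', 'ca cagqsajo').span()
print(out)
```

`re.search` scans for the first position where the pattern succeeds.
The match spans [3:11] → 'cagqsajo'.
Captured: group 1 = 'ca'.

(3, 11)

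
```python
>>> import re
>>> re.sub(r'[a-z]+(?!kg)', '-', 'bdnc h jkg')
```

'- - -'

A negative assertion filters positions out without eating any characters.
Matches: at [0:4] → 'bdnc'; at [5:6] → 'h'; at [7:10] → 'jkg'.
`sub` substitutes '-' at each match site.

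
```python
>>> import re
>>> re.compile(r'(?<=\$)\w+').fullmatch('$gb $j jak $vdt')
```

None

`re.fullmatch` is like wrapping the pattern in `^…$` (in single-line mode).
Here there's no way to consume every character, so the call returns None.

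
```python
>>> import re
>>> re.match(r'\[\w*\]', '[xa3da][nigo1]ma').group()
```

`match` is anchored at position 0; if the pattern doesn't fit there, it returns None.
The match spans [0:7] → '[xa3da]'.

'[xa3da]'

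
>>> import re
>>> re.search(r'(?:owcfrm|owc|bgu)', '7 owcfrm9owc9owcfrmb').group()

'owcfrm'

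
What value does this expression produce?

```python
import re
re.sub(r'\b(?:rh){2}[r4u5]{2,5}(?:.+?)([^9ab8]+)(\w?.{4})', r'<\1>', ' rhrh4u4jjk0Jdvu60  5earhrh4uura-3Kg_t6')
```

' <jk0Jdvu60  5e>4uura-3Kg_t6'

This matches a word boundary (`\b`, zero-width); then the literal 'rh' repeated 2 times, then 2 to 5 of one of [r4u5]; then one or more of any character (lazy) (non-capturing group); then one or more of any character except [9ab8] (captured); then optionally a word character, then exactly 4 of any character (captured).
The `?` after the quantifier makes it lazy — it takes as little as possible before letting the rest of the pattern try.
Matches: at [1:27] → 'rhrh4u4jjk0Jdvu60  5earhrh'.
The replacement refers to a captured group, so each match is rewritten using its own captured text.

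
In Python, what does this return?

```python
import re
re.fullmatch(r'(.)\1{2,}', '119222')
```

`fullmatch` succeeds only if the pattern covers the string from start to end.
Here the string isn't matched end-to-end, so the call returns None.

None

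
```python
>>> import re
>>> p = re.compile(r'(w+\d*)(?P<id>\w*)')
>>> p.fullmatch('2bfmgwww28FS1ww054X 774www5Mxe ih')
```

Pattern: one or more of the literal 'w', then zero or more of a digit (captured); then zero or more of a word character (captured as 'id').
`re.fullmatch` requires the pattern to consume the entire string.
Here the string isn't matched end-to-end, so the call returns None.

None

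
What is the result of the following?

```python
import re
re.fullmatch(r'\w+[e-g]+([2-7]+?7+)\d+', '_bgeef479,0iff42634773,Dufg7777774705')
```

None

`fullmatch` succeeds only if the pattern covers the string from start to end.
Here the pattern can't cover the whole string, so the call returns None.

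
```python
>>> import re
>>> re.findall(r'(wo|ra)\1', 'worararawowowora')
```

['ra', 'wo']

A backreference is literal: `\1` must see the identical characters the first group matched.
Because there's exactly one group, `findall` drops the full match and keeps group 1 from each hit.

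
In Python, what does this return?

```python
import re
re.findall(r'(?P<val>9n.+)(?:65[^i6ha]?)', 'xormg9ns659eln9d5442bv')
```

Because there's exactly one group, `findall` drops the full match and keeps group 1 from the one hit.

['9ns']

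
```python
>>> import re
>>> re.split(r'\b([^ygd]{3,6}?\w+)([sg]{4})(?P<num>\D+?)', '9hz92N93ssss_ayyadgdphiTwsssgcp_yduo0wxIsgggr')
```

This matches a word boundary (`\b`, zero-width); then 3 to 6 of any character except [ygd] (lazy), then one or more of a word character (captured); then exactly 4 of one of [sg] (captured); then one or more of a non-digit (lazy) (captured as 'num').
`re.split` interleaves the captured-group text with the surrounding fragments.

['', '9hz92N93ssss_ayyadgdphiTwsssgcp_yduo0wxI', 'sggg', 'r', '']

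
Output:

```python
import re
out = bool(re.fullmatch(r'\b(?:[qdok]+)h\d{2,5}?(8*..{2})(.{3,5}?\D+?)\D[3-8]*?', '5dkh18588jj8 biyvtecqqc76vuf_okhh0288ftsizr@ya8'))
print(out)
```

False

`re.fullmatch` requires the pattern to consume the entire string.
Here there's no way to consume every character, so the call returns None, and `bool(None)` is False.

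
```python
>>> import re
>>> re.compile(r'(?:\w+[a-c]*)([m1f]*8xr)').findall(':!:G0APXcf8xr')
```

['8xr']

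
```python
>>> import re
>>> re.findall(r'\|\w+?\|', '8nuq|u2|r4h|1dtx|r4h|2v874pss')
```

['|u2|', '|1dtx|']

No capturing groups, so `findall` returns the 2 full match strings.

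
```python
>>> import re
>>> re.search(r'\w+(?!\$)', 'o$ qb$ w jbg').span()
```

Because the assertion is negative and zero-width, positions next to the forbidden text are skipped.
`re.search` scans for the first position where the pattern succeeds.
The match spans [3:4] → 'q'.

(3, 4)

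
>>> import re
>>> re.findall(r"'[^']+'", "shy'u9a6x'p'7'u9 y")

["'u9a6x'", "'7'"]

No capturing groups, so `findall` returns the 2 full match strings.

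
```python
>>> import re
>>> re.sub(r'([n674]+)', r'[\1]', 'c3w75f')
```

'c3w[7]5f'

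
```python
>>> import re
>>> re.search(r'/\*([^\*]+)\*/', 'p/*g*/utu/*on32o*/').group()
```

'/*g*/'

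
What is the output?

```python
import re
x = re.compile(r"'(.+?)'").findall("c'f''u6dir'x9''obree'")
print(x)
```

A `+?`/`*?`/`{m,n}?` starts at its minimum and grows only as far as needed for what follows to match.
One capturing group, so `findall` returns just the captured substring from each match — 3 in all.

['f', 'u6dir', "'obree"]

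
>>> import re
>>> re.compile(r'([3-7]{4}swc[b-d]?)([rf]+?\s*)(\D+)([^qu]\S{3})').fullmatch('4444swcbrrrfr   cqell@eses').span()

(0, 26)

For `fullmatch`, every character of the input must be accounted for by the pattern.
The match spans [0:26] → '4444swcbrrrfr   cqell@eses'.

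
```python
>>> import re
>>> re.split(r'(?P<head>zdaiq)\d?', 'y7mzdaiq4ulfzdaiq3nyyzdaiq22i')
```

['y7m', 'zdaiq', 'ulf', 'zdaiq', 'nyy', 'zdaiq', '2i']

With a capturing group present, the delimiter's captured portion is kept in the result list.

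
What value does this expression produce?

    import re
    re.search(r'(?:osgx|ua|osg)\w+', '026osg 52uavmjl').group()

The match spans [9:15] → 'uavmjl'.

'uavmjl'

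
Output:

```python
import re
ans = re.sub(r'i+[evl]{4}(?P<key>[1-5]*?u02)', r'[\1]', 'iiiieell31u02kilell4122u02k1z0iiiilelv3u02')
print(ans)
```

[31u02]k[4122u02]k1z0[3u02]

The pattern matches one or more of the literal 'i', then exactly 4 of one of [evl]; then zero or more of a character in [1-5] (lazy), then the literal 'u02' (captured as 'key').
Matches: at [0:13] → 'iiiieell31u02'; at [14:26] → 'ilell4122u02'; at [30:42] → 'iiiilelv3u02'.
`\1` in the replacement pulls in group 1's text for each match.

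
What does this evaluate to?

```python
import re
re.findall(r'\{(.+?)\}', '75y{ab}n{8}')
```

['ab', '8']

One capturing group, so `findall` returns just the captured substring from each match — 2 in all.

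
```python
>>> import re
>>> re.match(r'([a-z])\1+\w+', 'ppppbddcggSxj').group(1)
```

'p'

`\1` has to match the exact text group 1 already captured.
With `match`, the pattern is implicitly anchored at the beginning.
The match spans [0:13] → 'ppppbddcggSxj'.
Captured: group 1 = 'p'.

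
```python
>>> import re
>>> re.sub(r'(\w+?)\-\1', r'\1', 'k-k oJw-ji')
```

'k oJw-ji'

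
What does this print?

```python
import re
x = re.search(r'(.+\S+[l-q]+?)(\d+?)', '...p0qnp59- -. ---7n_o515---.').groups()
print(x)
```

The match spans [0:23] → '...p0qnp59- -. ---7n_o5'.
Captured: group 1 = '...p0qnp59- -. ---7n_o', group 2 = '5'.

('...p0qnp59- -. ---7n_o', '5')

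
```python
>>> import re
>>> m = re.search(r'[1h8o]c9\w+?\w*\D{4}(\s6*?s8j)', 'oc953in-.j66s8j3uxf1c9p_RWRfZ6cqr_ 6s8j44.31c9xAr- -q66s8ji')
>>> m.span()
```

The pattern matches one of [1h8o], then the literal 'c9'; then one or more of a word character (lazy), then zero or more of a word character, then exactly 4 of a non-digit; then whitespace, then zero or more of the literal '6' (lazy), then the literal 's8j' (captured).
`re.search` tries every starting position until one works.
The match spans [19:39] → '1c9p_RWRfZ6cqr_ 6s8j'.
Captured: group 1 = ' 6s8j'.

(19, 39)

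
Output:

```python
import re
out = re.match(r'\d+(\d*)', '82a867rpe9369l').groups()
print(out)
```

Pattern: one or more of a digit; then zero or more of a digit (captured).
`re.match` won't scan ahead — the pattern has to work from the very first character.
The match spans [0:2] → '82'.
Captured: group 1 = ''.

('',)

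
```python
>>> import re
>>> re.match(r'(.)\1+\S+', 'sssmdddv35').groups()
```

('s',)

The match spans [0:10] → 'sssmdddv35'.
Captured: group 1 = 's'.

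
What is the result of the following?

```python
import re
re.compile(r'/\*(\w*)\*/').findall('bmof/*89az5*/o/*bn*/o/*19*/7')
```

Scanning left to right: at [4:13] match '/*89az5*/', group 1 = '89az5'; at [14:20] match '/*bn*/', group 1 = 'bn'; at [21:27] match '/*19*/', group 1 = '19'.
`findall` collects group 1 from each match (3 total).

['89az5', 'bn', '19']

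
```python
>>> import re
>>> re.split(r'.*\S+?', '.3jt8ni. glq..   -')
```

['', '']

Pattern: zero or more of any character; then one or more of a non-whitespace character (lazy).
Matches to split on: at [0:18] → '.3jt8ni. glq..   -'.
Splitting on the pattern gives 2 pieces.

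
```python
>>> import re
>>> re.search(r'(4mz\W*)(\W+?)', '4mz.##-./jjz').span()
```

(0, 9)

The match spans [0:9] → '4mz.##-./'.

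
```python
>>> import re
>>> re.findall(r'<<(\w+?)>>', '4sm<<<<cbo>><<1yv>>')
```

['cbo', '1yv']

With a single group, `findall` returns only what that group captured — 2 items.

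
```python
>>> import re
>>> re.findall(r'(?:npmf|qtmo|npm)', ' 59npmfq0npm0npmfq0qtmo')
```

['npmf', 'npm', 'npmf', 'qtmo']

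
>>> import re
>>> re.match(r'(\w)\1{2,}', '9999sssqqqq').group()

'9999'

`re.match` won't scan ahead — the pattern has to work from the very first character.
The match spans [0:4] → '9999'.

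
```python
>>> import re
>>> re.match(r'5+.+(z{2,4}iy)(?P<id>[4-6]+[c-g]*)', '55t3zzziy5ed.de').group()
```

`re.match` only tries the pattern at the start of the string.
The match spans [0:12] → '55t3zzziy5ed'.

'55t3zzziy5ed'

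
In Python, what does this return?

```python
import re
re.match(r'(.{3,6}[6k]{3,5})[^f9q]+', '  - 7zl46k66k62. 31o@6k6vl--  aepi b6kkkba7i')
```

With `match`, the pattern is implicitly anchored at the beginning.
Here position 0 doesn't satisfy it, so the call returns None.

None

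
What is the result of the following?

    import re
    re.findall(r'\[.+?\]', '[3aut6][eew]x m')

Because the quantifier is non-greedy, it stops expanding at the earliest point where the rest of the pattern can succeed.
Scanning left to right: at [0:7] → '[3aut6]'; at [7:12] → '[eew]'.
With no groups in the pattern, `findall` gives back each whole match — 2 here.

['[3aut6]', '[eew]']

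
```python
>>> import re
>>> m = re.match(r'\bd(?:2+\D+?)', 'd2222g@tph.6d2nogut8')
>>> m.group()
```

'd2222g'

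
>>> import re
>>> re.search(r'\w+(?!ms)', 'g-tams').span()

(0, 1)

A negative assertion filters positions out without eating any characters.
The match spans [0:1] → 'g'.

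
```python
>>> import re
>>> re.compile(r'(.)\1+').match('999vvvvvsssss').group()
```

'999'

With `match`, the pattern is implicitly anchored at the beginning.
The match spans [0:3] → '999'.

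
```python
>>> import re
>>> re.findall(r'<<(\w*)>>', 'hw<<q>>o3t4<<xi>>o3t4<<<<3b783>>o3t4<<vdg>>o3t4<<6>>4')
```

['q', 'xi', '3b783', 'vdg', '6']

Walking the string: at [2:7] match '<<q>>', group 1 = 'q'; at [11:17] match '<<xi>>', group 1 = 'xi'; at [23:32] match '<<3b783>>', group 1 = '3b783'; at [36:43] match '<<vdg>>', group 1 = 'vdg'; at [47:52] match '<<6>>', group 1 = '6'.
Because there's exactly one group, `findall` drops the full match and keeps group 1 from each hit.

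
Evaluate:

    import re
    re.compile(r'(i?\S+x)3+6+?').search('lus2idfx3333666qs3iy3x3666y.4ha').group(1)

The pattern matches optionally the literal 'i', then one or more of a non-whitespace character, then a literal 'x' (captured); then one or more of a literal '3', then one or more of the literal '6' (lazy).
`re.search` scans for the first position where the pattern succeeds.
The match spans [0:24] → 'lus2idfx3333666qs3iy3x36'.
Captured: group 1 = 'lus2idfx3333666qs3iy3x'.

'lus2idfx3333666qs3iy3x'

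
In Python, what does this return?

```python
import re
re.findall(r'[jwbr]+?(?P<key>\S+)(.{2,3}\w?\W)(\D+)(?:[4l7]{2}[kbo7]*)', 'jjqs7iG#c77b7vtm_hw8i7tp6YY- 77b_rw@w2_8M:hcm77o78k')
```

[('jqs7iG#c77b7vtm_hw8i7tp6', 'YY-', ' '), ('w@w2_', '8M:', 'hcm')]

The pattern matches one or more of one of [jwbr] (lazy); then one or more of a non-whitespace character (captured as 'key'); then 2 to 3 of any character, then optionally a word character, then a non-word character (captured); then one or more of a non-digit (captured); then exactly 2 of one of [4l7], then zero or more of one of [kbo7] (non-capturing group).
Lazy quantifiers expand one character at a time until the remainder of the pattern can match.
Walking the string: at [0:32] match 'jjqs7iG#c77b7vtm_hw8i7tp6YY- 77b', groups = ('jqs7iG#c77b7vtm_hw8i7tp6', 'YY-', ' '); at [33:49] match 'rw@w2_8M:hcm77o7', groups = ('w@w2_', '8M:', 'hcm').
Multiple groups make `findall` return tuples — one 3-tuple for each match.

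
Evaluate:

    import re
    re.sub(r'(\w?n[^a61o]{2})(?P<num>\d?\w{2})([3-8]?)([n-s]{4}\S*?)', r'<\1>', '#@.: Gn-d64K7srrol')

'#@.: <Gn-d>l'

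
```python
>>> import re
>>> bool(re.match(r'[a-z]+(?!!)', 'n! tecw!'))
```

A negative assertion filters positions out without eating any characters.
`re.match` only tries the pattern at the start of the string.
Here position 0 doesn't satisfy it, so the call returns None, and `bool(None)` is False.

False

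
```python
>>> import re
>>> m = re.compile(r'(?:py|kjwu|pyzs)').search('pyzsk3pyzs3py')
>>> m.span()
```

Alternation tries branches left to right and keeps the first one that lets the overall match succeed at that position.
`search` walks the string left to right and returns the first match it finds.
The match spans [0:2] → 'py'.

(0, 2)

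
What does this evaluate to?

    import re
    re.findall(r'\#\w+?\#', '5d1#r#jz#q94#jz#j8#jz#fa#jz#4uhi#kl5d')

['#r#', '#q94#', '#j8#', '#fa#', '#4uhi#']

Walking the string: at [3:6] → '#r#'; at [8:13] → '#q94#'; at [15:19] → '#j8#'; at [21:25] → '#fa#'; at [27:33] → '#4uhi#'.
No capturing groups, so `findall` returns the 5 full match strings.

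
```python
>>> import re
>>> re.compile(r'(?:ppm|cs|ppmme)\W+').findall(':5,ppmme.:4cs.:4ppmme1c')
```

['ppmme.:', 'cs.:']

Matches: at [3:10] → 'ppmme.:'; at [11:15] → 'cs.:'.
With no groups in the pattern, `findall` gives back each whole match — 2 here.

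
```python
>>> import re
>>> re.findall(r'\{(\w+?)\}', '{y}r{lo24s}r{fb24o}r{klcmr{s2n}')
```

['y', 'lo24s', 'fb24o', 's2n']

Walking the string: at [0:3] match '{y}', group 1 = 'y'; at [4:11] match '{lo24s}', group 1 = 'lo24s'; at [12:19] match '{fb24o}', group 1 = 'fb24o'; at [26:31] match '{s2n}', group 1 = 's2n'.
One capturing group, so `findall` returns just the captured substring from each match — 4 in all.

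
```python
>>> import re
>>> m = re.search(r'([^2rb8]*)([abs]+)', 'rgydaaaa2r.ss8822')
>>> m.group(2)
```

The pattern matches zero or more of any character except [2rb8] (captured); then one or more of one of [abs] (captured).
`re.search` scans for the first position where the pattern succeeds.
The match spans [1:8] → 'gydaaaa'.
Captured: group 1 = 'gydaaa', group 2 = 'a'.

'a'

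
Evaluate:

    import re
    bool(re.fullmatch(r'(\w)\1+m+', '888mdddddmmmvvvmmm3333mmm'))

False

After group 1 captures some text, `\1` only succeeds where that same text appears again.
`re.fullmatch` requires the pattern to consume the entire string.
Here the pattern can't cover the whole string, so the call returns None, and `bool(None)` is False.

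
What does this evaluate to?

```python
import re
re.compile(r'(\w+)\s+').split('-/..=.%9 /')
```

['-/..=.%', '9', '/']

The pattern matches one or more of a word character (captured); then one or more of whitespace.
Matches to split on: at [7:9] → '9 '.
With a capturing group present, the delimiter's captured portion is kept in the result list.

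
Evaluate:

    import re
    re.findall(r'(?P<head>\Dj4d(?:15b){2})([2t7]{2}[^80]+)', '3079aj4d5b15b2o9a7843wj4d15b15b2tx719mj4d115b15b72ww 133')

[('wj4d15b15b', '2tx719mj4d115b15b72ww 133')]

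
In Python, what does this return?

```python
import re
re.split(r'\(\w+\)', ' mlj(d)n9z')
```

[' mlj', 'n9z']

Matches to split on: at [4:7] → '(d)'.
Each match becomes a cut point; 2 segments remain.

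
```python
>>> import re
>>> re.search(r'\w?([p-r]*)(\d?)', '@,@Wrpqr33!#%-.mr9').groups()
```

('', '')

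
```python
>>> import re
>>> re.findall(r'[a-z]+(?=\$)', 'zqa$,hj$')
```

['zqa', 'hj']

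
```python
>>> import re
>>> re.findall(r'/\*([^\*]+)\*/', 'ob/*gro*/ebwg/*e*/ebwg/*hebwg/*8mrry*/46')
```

Matches: at [2:9] match '/*gro*/', group 1 = 'gro'; at [13:18] match '/*e*/', group 1 = 'e'; at [29:38] match '/*8mrry*/', group 1 = '8mrry'.
`findall` collects group 1 from each match (3 total).

['gro', 'e', '8mrry']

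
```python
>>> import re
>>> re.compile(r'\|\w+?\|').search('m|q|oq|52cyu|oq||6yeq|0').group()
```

'|q|'

Unlike `match`, `search` isn't anchored — it looks for the pattern anywhere in the string.
The match spans [1:4] → '|q|'.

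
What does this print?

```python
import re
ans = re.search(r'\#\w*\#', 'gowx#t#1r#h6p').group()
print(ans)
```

#t#

The match spans [4:7] → '#t#'.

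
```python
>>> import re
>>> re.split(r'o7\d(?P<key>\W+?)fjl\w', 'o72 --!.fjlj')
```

['', ' --!.', '']

The pattern matches the literal 'o7', then a digit; then one or more of a non-word character (lazy) (captured as 'key'); then the literal 'fjl', then a word character.
Matches to split on: at [0:12] → 'o72 --!.fjlj'.
With a capturing group present, the delimiter's captured portion is kept in the result list.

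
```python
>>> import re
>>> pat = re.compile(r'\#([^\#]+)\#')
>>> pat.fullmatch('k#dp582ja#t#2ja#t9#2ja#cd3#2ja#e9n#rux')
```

None

`fullmatch` succeeds only if the pattern covers the string from start to end.
Here the pattern can't cover the whole string, so the call returns None.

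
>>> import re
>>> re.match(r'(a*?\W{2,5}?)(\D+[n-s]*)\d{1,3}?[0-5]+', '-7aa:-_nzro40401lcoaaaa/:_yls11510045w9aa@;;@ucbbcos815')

None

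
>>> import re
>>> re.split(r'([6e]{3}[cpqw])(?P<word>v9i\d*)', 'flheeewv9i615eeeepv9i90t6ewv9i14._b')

Because the pattern has a capturing group, `split` also inserts each captured text between the pieces.

['flh', 'eeew', 'v9i615', 'e', 'eeep', 'v9i90', 't6ewv9i14._b']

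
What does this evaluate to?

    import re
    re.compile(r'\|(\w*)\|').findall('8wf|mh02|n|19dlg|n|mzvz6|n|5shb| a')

['mh02', '19dlg', 'mzvz6', '5shb']

One capturing group, so `findall` returns just the captured substring from each match — 4 in all.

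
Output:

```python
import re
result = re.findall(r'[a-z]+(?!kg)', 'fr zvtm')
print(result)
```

Because the assertion is negative and zero-width, positions next to the forbidden text are skipped.
No capturing groups, so `findall` returns the 2 full match strings.

['fr', 'zvtm']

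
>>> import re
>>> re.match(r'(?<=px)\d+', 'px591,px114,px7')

None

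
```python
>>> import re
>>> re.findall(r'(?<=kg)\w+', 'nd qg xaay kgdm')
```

['dm']

The positive lookaround only admits positions where the adjacent text matches; those characters stay outside the span.
No capturing groups, so `findall` returns the 1 full match string.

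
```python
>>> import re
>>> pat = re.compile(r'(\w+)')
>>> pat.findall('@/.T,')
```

['T']

This matches one or more of a word character (captured).
Scanning left to right: at [3:4] match 'T', group 1 = 'T'.
With a single group, `findall` returns only what that group captured — 1 item.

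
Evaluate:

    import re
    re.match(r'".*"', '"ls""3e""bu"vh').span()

(0, 12)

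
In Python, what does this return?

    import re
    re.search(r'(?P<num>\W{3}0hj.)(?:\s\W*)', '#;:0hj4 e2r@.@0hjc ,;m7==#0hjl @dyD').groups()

The pattern matches exactly 3 of a non-word character, then the literal '0hj', then any character (captured as 'num'); then whitespace, then zero or more of a non-word character (non-capturing group).
`search` walks the string left to right and returns the first match it finds.
The match spans [0:8] → '#;:0hj4 '.
Captured: group 1 = '#;:0hj4'.

('#;:0hj4',)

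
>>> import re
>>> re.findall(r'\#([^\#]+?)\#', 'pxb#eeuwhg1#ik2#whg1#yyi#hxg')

['eeuwhg1', 'whg1']

Scanning left to right: at [3:12] match '#eeuwhg1#', group 1 = 'eeuwhg1'; at [15:21] match '#whg1#', group 1 = 'whg1'.
With a single group, `findall` returns only what that group captured — 2 items.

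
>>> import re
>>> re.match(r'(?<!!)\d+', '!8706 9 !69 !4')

`re.match` only tries the pattern at the start of the string.
Here position 0 doesn't satisfy it, so the call returns None.

None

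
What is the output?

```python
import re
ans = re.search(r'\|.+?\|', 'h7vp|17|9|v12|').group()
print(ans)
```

|17|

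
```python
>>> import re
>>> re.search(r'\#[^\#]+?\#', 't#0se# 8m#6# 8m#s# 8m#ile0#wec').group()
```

'#0se#'

Unlike `match`, `search` isn't anchored — it looks for the pattern anywhere in the string.
The match spans [1:6] → '#0se#'.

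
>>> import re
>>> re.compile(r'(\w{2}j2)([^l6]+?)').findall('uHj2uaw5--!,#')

[('uHj2', 'u')]

With the lazy modifier that quantifier settles for the fewest repetitions that let the rest of the pattern succeed (the atoms after it are unaffected and can still be greedy).
With 2 capturing groups, `findall` returns a 2-tuple per match.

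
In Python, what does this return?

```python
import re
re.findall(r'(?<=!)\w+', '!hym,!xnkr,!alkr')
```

['hym', 'xnkr', 'alkr']

Lookahead/lookbehind check context without consuming it, so the matched span excludes the asserted characters.
No capturing groups, so `findall` returns the 3 full match strings.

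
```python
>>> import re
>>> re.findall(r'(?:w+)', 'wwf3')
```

['ww']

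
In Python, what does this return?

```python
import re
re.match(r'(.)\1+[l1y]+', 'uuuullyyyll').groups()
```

A backreference is literal: `\1` must see the identical characters the first group matched.
`re.match` won't scan ahead — the pattern has to work from the very first character.
The match spans [0:11] → 'uuuullyyyll'.
Captured: group 1 = 'u'.

('u',)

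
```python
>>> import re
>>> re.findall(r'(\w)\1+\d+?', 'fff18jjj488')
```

['f', 'j']

`\1` has to match the exact text group 1 already captured.
Matches: at [0:4] match 'fff1', group 1 = 'f'; at [5:9] match 'jjj4', group 1 = 'j'.
Because there's exactly one group, `findall` drops the full match and keeps group 1 from each hit.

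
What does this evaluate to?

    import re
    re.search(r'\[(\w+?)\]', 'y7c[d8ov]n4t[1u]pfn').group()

'[d8ov]'

`search` walks the string left to right and returns the first match it finds.
The match spans [3:9] → '[d8ov]'.
Captured: group 1 = 'd8ov'.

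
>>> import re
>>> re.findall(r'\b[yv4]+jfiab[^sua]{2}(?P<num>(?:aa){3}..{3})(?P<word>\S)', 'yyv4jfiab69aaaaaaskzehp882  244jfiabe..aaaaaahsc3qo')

[('aaaaaaskze', 'h')]

This matches a word boundary (`\b`, zero-width); then one or more of one of [yv4], then the literal 'jfi', then the literal 'ab'; then exactly 2 of any character except [sua]; then the literal 'aa' repeated 3 times, then any character, then exactly 3 of any character (captured as 'num'); then a non-whitespace character (captured as 'word').
Scanning left to right: at [0:22] match 'yyv4jfiab69aaaaaaskzeh', groups = ('aaaaaaskze', 'h').
Multiple groups make `findall` return tuples — one 2-tuple for the one match.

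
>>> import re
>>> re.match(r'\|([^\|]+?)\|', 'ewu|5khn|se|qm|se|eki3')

None

`re.match` won't scan ahead — the pattern has to work from the very first character.
Here the pattern fails at index 0, so the call returns None.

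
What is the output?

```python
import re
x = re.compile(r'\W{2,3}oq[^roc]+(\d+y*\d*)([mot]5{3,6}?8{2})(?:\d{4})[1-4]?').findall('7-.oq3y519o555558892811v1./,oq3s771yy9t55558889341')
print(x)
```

This matches 2 to 3 of a non-word character, then the literal 'oq', then one or more of any character except [roc]; then one or more of a digit, then zero or more of a literal 'y', then zero or more of a digit (captured); then one of [mot], then 3 to 6 of the literal '5' (lazy), then exactly 2 of a literal '8' (captured); then exactly 4 of a digit (non-capturing group); then optionally a character in [1-4].
Walking the string: at [1:23] match '-.oq3y519o555558892811', groups = ('9', 'o5555588'); at [25:50] match './,oq3s771yy9t55558889341', groups = ('9', 't555588').
2 groups means each result is a tuple of 2 captured strings — 2 here.

[('9', 'o5555588'), ('9', 't555588')]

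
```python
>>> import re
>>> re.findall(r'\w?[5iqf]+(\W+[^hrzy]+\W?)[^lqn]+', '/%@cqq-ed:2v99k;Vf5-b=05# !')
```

['-ed:2v99k;Vf5-b=05# ']

The pattern matches optionally a word character, then one or more of one of [5iqf]; then one or more of a non-word character, then one or more of any character except [hrzy], then optionally a non-word character (captured); then one or more of any character except [lqn].
Scanning left to right: at [3:27] match 'cqq-ed:2v99k;Vf5-b=05# !', group 1 = '-ed:2v99k;Vf5-b=05# '.
One capturing group, so `findall` returns just the captured substring from the one match — 1 in all.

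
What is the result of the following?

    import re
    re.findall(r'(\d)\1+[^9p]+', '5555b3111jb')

['5']

`\1` has to match the exact text group 1 already captured.
Matches: at [0:11] match '5555b3111jb', group 1 = '5'.
Because there's exactly one group, `findall` drops the full match and keeps group 1 from the one hit.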